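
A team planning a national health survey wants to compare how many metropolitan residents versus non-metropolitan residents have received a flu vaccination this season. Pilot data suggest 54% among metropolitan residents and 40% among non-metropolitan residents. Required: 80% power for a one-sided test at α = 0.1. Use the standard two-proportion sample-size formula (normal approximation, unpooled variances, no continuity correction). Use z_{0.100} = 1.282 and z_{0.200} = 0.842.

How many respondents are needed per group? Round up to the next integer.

n = 113 per group

n = (z_α + z_β)² · [p₁(1−p₁) + p₂(1−p₂)] / (p₁ − p₂)²
  = (1.282 + 0.842)² · (0.54·0.46 + 0.40·0.60) / (0.14)²
  = (2.124)² · (0.2484 + 0.2400) / 0.0196
  = 4.5114 · 0.4884 / 0.0196
  = 112.42
Round up → n = 113 per group.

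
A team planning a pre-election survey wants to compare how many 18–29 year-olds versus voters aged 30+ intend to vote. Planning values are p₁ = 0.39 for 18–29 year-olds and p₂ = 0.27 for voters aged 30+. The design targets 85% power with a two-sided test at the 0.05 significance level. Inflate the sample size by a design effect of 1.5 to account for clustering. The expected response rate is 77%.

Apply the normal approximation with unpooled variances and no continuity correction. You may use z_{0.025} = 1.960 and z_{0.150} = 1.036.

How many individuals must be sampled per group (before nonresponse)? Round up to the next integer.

n = (z_{α/2} + z_β)² · [p₁(1−p₁) + p₂(1−p₂)] / (p₁ − p₂)²
  = (1.960 + 1.036)² · (0.39·0.61 + 0.27·0.73) / (0.12)²
  = (2.996)² · (0.2379 + 0.1971) / 0.0144
  = 8.9760 · 0.4350 / 0.0144
  = 271.15
Design effect: 1.5 × 271.15 = 406.73.
Adjust for 77% response: 406.73 / 0.77 = 528.22.
Round up → n = 529 per group.

n = 529 per group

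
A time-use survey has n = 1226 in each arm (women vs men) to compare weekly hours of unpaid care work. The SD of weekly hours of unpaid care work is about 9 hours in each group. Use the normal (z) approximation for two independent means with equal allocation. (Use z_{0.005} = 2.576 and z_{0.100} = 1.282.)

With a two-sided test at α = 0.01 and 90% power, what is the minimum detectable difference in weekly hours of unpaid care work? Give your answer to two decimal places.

Minimum detectable difference ≈ 1.40 hours

δ = (z_{α/2} + z_β) · √((σ₁²+σ₂²)/n)
  = (2.576 + 1.282) · √(162/1226)
  = 3.858 · √0.13214
  = 3.858 · 0.3635
  = 1.4024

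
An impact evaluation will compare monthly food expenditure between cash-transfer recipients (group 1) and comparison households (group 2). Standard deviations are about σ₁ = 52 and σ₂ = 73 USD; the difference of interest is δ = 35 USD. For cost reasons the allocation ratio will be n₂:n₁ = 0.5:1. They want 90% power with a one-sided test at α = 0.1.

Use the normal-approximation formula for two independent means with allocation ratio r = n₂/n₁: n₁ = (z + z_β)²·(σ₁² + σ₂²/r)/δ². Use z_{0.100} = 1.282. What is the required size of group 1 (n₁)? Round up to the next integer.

n₁ = (z_α + z_β)² · (σ₁² + σ₂²/r) / δ²
   = (1.282 + 1.282)² · (52² + 73²/0.5) / 35²
   = 6.5741 · (2704 + 10658) / 1225
   = 6.5741 · 13362 / 1225
   = 71.71
Round up → n₁ = 72; n₂ = r·n₁ = 0.5 × 72 = 36.

n₁ = 72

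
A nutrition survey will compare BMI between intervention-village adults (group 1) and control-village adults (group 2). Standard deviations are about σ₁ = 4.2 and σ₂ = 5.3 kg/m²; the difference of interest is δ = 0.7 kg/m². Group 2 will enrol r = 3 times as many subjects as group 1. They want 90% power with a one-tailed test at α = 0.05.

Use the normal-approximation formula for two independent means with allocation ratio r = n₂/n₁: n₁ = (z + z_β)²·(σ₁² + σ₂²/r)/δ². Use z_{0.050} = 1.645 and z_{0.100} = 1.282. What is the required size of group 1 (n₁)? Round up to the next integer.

n₁ = (z_α + z_β)² · (σ₁² + σ₂²/r) / δ²
   = (1.645 + 1.282)² · (4.2² + 5.3²/3) / 0.7²
   = 8.5673 · (17.64 + 9.3633) / 0.49
   = 8.5673 · 27.0033 / 0.49
   = 472.14
Round up → n₁ = 473; n₂ = r·n₁ = 3 × 473 = 1419.

n₁ = 473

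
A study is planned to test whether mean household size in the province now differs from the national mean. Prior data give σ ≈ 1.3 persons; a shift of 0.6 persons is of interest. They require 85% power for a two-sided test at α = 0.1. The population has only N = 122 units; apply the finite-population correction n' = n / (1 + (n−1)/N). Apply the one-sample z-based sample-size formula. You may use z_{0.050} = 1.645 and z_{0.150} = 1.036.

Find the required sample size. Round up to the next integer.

n = 27

n = (z_{α/2} + z_β)² · σ² / δ²
  = (1.645 + 1.036)² · 1.3² / 0.6²
  = 7.1878 · 1.69 / 0.36
  = 33.74
Finite-population correction (N = 122): 33.74 / (1 + (33.74 − 1)/122) = 26.60.
Round up → n = 27.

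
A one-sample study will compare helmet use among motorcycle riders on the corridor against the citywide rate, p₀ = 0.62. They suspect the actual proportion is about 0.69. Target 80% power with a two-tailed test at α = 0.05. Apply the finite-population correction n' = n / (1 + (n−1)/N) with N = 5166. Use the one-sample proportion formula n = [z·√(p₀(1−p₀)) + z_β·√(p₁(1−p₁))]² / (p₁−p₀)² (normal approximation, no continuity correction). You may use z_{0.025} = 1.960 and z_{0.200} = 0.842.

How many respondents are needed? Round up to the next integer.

n = 343

n = [z_{α/2}·√(p₀q₀) + z_β·√(p₁q₁)]² / (p₁ − p₀)²
  = [1.960·√(0.62·0.38) + 0.842·√(0.69·0.31)]² / (0.07)²
  = [1.960·0.4854 + 0.842·0.4625]² / 0.0049
  = [1.3408]² / 0.0049
  = 366.87
Finite-population correction (N = 5166): 366.87 / (1 + (366.87 − 1)/5166) = 342.61.
Round up → n = 343.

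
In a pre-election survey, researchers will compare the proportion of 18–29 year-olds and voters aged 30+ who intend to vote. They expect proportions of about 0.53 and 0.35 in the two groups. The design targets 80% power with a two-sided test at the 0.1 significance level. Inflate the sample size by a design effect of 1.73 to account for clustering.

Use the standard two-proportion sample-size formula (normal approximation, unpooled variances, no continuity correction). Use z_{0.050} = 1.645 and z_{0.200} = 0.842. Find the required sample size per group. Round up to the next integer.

n = 158 per group

n = (z_{α/2} + z_β)² · [p₁(1−p₁) + p₂(1−p₂)] / (p₁ − p₂)²
  = (1.645 + 0.842)² · (0.53·0.47 + 0.35·0.65) / (0.18)²
  = (2.487)² · (0.2491 + 0.2275) / 0.0324
  = 6.1852 · 0.4766 / 0.0324
  = 90.98
Design effect: 1.73 × 90.98 = 157.40.
Round up → n = 158 per group.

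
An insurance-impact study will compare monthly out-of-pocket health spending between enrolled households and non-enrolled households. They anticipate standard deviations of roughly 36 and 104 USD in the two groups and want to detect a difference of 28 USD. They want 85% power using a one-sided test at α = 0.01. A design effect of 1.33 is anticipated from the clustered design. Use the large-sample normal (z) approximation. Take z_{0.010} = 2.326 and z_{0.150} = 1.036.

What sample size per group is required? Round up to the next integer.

n = 233 per group

n = (z_α + z_β)² · (σ₁² + σ₂²) / δ²
  = (2.326 + 1.036)² · (36² + 104² = 12112) / 28²
  = 11.3030 · 12112 / 784
  = 174.62
Design effect: 1.33 × 174.62 = 232.25.
Round up → n = 233 per group.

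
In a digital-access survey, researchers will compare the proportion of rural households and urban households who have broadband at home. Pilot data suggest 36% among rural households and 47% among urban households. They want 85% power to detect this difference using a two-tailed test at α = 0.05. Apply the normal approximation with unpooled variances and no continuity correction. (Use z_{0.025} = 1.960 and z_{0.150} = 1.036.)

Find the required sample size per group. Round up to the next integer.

n = (z_{α/2} + z_β)² · [p₁(1−p₁) + p₂(1−p₂)] / (p₁ − p₂)²
  = (1.960 + 1.036)² · (0.36·0.64 + 0.47·0.53) / (-0.11)²
  = (2.996)² · (0.2304 + 0.2491) / 0.0121
  = 8.9760 · 0.4795 / 0.0121
  = 355.70
Round up → n = 356 per group.

n = 356 per group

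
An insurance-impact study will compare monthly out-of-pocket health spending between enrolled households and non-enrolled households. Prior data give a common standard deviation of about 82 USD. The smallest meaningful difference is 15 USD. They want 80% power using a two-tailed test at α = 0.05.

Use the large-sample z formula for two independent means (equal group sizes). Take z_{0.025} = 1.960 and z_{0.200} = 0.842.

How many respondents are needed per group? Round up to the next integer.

n = 470 per group

n = (z_{α/2} + z_β)² · (σ₁² + σ₂²) / δ²
  = (1.960 + 0.842)² · (2·82² = 13448) / 15²
  = 7.8512 · 13448 / 225
  = 469.26
Round up → n = 470 per group.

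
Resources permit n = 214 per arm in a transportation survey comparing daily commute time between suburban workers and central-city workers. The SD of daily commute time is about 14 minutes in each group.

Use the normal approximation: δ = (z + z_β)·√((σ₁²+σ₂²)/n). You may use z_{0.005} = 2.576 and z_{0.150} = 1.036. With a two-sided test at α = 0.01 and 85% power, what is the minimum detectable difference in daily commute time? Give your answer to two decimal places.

δ = (z_{α/2} + z_β) · √((σ₁²+σ₂²)/n)
  = (2.576 + 1.036) · √(392/214)
  = 3.612 · √1.8318
  = 3.612 · 1.3534
  = 4.8886

Minimum detectable difference ≈ 4.89 minutes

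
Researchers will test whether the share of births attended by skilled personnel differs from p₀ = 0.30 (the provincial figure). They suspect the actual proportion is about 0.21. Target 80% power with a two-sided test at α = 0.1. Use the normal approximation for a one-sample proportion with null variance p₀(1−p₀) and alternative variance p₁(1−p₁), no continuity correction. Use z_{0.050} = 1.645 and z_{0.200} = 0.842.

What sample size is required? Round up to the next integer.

n = [z_{α/2}·√(p₀q₀) + z_β·√(p₁q₁)]² / (p₁ − p₀)²
  = [1.645·√(0.30·0.70) + 0.842·√(0.21·0.79)]² / (-0.09)²
  = [1.645·0.4583 + 0.842·0.4073]² / 0.0081
  = [1.0968]² / 0.0081
  = 148.51
Round up → n = 149.

n = 149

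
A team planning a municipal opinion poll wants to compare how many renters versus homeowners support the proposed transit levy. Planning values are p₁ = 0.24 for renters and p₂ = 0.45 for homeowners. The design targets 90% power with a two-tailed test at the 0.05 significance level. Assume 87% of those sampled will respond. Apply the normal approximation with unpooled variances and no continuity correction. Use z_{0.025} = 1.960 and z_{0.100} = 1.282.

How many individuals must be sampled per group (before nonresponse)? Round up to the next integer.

n = (z_{α/2} + z_β)² · [p₁(1−p₁) + p₂(1−p₂)] / (p₁ − p₂)²
  = (1.960 + 1.282)² · (0.24·0.76 + 0.45·0.55) / (-0.21)²
  = (3.242)² · (0.1824 + 0.2475) / 0.0441
  = 10.5106 · 0.4299 / 0.0441
  = 102.46
Adjust for 87% response: 102.46 / 0.87 = 117.77.
Round up → n = 118 per group.

n = 118 per group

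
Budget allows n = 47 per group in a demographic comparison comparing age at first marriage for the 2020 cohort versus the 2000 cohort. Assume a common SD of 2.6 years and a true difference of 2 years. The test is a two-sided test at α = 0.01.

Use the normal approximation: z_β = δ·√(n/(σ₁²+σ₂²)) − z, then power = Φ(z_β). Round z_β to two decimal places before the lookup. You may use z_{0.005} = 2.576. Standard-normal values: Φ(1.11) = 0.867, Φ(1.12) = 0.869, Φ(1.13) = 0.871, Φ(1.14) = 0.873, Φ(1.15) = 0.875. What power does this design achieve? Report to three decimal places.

z_β = δ·√(n/(σ₁²+σ₂²)) − z_{α/2}
    = 2 · √(47/13.52) − 2.576
    = 2 · 1.86449 − 2.576
    = 3.7290 − 2.576 = 1.1530 → 1.15
Power = Φ(1.15) = 0.875.

Power ≈ 0.875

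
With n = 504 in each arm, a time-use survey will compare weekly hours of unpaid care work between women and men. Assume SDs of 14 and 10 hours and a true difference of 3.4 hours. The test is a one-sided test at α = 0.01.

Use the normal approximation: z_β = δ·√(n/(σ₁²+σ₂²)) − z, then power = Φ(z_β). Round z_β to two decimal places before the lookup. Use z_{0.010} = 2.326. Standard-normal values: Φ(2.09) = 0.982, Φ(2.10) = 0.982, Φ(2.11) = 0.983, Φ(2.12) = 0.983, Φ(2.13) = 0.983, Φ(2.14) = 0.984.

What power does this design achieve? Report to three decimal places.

Power ≈ 0.983

z_β = δ·√(n/(σ₁²+σ₂²)) − z_α
    = 3.4 · √(504/296) − 2.326
    = 3.4 · 1.30488 − 2.326
    = 4.4366 − 2.326 = 2.1106 → 2.11
Power = Φ(2.11) = 0.983.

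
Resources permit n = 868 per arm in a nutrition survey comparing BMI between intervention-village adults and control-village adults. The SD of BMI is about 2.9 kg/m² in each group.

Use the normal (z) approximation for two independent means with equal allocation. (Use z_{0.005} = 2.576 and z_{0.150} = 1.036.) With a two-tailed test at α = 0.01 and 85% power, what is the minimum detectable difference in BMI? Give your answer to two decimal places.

Minimum detectable difference ≈ 0.50 kg/m²

δ = (z_{α/2} + z_β) · √((σ₁²+σ₂²)/n)
  = (2.576 + 1.036) · √(16.82/868)
  = 3.612 · √0.01938
  = 3.612 · 0.1392
  = 0.5028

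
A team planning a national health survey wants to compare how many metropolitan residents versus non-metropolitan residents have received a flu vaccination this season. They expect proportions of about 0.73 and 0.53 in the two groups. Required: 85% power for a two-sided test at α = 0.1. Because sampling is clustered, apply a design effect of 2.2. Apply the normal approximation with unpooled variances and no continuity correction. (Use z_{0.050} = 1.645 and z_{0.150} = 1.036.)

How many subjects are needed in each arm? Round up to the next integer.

n = (z_{α/2} + z_β)² · [p₁(1−p₁) + p₂(1−p₂)] / (p₁ − p₂)²
  = (1.645 + 1.036)² · (0.73·0.27 + 0.53·0.47) / (0.20)²
  = (2.681)² · (0.1971 + 0.2491) / 0.0400
  = 7.1878 · 0.4462 / 0.0400
  = 80.18
Design effect: 2.2 × 80.18 = 176.39.
Round up → n = 177 per group.

n = 177 per group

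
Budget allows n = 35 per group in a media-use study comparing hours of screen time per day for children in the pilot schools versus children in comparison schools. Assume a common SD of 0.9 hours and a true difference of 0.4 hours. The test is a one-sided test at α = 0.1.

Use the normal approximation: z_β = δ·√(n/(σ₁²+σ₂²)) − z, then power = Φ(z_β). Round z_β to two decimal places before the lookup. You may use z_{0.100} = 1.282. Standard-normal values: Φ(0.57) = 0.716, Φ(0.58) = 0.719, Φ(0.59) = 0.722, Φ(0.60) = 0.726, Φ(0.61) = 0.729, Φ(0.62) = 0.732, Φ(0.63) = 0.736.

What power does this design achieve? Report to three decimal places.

Power ≈ 0.719

z_β = δ·√(n/(σ₁²+σ₂²)) − z_α
    = 0.4 · √(35/1.62) − 1.282
    = 0.4 · 4.64811 − 1.282
    = 1.8592 − 1.282 = 0.5772 → 0.58
Power = Φ(0.58) = 0.719.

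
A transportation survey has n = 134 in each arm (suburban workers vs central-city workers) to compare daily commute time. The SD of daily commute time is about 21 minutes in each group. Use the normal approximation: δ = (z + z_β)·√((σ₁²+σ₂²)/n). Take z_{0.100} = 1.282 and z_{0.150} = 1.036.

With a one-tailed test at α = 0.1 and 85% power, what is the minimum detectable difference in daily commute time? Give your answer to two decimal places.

δ = (z_α + z_β) · √((σ₁²+σ₂²)/n)
  = (1.282 + 1.036) · √(882/134)
  = 2.318 · √6.5821
  = 2.318 · 2.5656
  = 5.9470

Minimum detectable difference ≈ 5.95 minutes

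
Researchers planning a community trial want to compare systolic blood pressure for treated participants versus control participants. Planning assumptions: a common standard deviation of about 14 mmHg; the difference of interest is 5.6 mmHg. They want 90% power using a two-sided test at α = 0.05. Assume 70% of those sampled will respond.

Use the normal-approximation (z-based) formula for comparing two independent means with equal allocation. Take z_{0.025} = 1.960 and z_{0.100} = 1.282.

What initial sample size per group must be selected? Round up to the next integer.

n = 188 per group

n = (z_{α/2} + z_β)² · (σ₁² + σ₂²) / δ²
  = (1.960 + 1.282)² · (2·14² = 392) / 5.6²
  = 10.5106 · 392 / 31.36
  = 131.38
Adjust for 70% response: 131.38 / 0.70 = 187.69.
Round up → n = 188 per group.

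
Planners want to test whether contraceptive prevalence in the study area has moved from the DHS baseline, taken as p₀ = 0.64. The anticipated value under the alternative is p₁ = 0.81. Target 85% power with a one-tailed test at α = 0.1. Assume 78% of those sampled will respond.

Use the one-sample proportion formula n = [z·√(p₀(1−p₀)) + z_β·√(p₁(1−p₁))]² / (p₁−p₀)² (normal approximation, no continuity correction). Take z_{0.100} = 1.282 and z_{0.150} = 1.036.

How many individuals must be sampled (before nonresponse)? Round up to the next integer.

n = 47

n = [z_α·√(p₀q₀) + z_β·√(p₁q₁)]² / (p₁ − p₀)²
  = [1.282·√(0.64·0.36) + 1.036·√(0.81·0.19)]² / (0.17)²
  = [1.282·0.4800 + 1.036·0.3923]² / 0.0289
  = [1.0218]² / 0.0289
  = 36.13
Adjust for 78% response: 36.13 / 0.78 = 46.32.
Round up → n = 47.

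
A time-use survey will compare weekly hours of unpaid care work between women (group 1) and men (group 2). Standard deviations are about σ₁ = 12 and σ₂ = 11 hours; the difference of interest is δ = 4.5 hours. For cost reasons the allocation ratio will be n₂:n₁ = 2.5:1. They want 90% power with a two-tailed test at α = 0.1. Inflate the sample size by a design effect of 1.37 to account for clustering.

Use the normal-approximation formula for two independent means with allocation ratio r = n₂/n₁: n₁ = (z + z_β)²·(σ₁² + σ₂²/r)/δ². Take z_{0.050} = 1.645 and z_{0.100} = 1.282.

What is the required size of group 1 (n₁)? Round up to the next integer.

n₁ = 112

n₁ = (z_{α/2} + z_β)² · (σ₁² + σ₂²/r) / δ²
   = (1.645 + 1.282)² · (12² + 11²/2.5) / 4.5²
   = 8.5673 · (144 + 48.4) / 20.25
   = 8.5673 · 192.4 / 20.25
   = 81.40
Design effect: 1.37 × 81.40 = 111.52.
Round up → n₁ = 112; n₂ = r·n₁ = 2.5 × 112 = 280.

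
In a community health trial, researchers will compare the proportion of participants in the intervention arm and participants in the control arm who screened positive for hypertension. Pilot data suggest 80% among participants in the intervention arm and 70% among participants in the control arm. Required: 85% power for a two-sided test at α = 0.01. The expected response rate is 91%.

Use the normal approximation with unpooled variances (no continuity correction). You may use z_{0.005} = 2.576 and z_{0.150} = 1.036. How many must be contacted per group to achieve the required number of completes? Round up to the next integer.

n = 531 per group

n = (z_{α/2} + z_β)² · [p₁(1−p₁) + p₂(1−p₂)] / (p₁ − p₂)²
  = (2.576 + 1.036)² · (0.80·0.20 + 0.70·0.30) / (0.10)²
  = (3.612)² · (0.1600 + 0.2100) / 0.0100
  = 13.0465 · 0.3700 / 0.0100
  = 482.72
Adjust for 91% response: 482.72 / 0.91 = 530.46.
Round up → n = 531 per group.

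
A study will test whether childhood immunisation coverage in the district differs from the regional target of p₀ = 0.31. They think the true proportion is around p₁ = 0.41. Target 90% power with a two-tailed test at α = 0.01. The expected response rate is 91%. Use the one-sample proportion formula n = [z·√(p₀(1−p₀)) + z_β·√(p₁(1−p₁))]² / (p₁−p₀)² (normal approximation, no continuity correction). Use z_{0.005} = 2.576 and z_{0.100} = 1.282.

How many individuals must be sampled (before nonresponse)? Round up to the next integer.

n = 365

n = [z_{α/2}·√(p₀q₀) + z_β·√(p₁q₁)]² / (p₁ − p₀)²
  = [2.576·√(0.31·0.69) + 1.282·√(0.41·0.59)]² / (0.10)²
  = [2.576·0.4625 + 1.282·0.4918]² / 0.0100
  = [1.8219]² / 0.0100
  = 331.94
Adjust for 91% response: 331.94 / 0.91 = 364.77.
Round up → n = 365.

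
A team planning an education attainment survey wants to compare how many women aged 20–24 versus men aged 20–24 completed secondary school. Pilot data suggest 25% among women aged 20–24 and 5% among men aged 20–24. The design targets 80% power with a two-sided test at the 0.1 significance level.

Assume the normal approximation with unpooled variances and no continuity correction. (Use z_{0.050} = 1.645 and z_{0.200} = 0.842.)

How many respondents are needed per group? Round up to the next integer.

n = 37 per group

n = (z_{α/2} + z_β)² · [p₁(1−p₁) + p₂(1−p₂)] / (p₁ − p₂)²
  = (1.645 + 0.842)² · (0.25·0.75 + 0.05·0.95) / (0.20)²
  = (2.487)² · (0.1875 + 0.0475) / 0.0400
  = 6.1852 · 0.2350 / 0.0400
  = 36.34
Round up → n = 37 per group.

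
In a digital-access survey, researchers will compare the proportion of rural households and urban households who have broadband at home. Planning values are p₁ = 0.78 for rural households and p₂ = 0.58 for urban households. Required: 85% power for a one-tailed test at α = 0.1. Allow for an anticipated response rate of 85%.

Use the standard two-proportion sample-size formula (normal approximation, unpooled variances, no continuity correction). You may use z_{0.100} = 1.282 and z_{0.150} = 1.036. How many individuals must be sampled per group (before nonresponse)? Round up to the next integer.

n = (z_α + z_β)² · [p₁(1−p₁) + p₂(1−p₂)] / (p₁ − p₂)²
  = (1.282 + 1.036)² · (0.78·0.22 + 0.58·0.42) / (0.20)²
  = (2.318)² · (0.1716 + 0.2436) / 0.0400
  = 5.3731 · 0.4152 / 0.0400
  = 55.77
Adjust for 85% response: 55.77 / 0.85 = 65.62.
Round up → n = 66 per group.

n = 66 per group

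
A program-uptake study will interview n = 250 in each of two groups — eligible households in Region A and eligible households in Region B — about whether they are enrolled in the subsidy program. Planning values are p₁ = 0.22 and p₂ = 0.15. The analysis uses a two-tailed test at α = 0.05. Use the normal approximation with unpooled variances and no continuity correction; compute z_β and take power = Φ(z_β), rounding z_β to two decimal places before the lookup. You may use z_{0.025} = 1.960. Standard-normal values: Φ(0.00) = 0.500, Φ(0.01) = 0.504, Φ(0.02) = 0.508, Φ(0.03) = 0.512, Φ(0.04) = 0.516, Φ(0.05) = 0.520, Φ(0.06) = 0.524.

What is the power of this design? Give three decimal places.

Power ≈ 0.524

z_β = |p₁−p₂|·√(n/[p₁q₁+p₂q₂]) − z_{α/2}
    = 0.07 · √(250/0.2991) − 1.960
    = 0.07 · 28.9109 − 1.960
    = 2.0238 − 1.960 = 0.0638 → 0.06
Power = Φ(0.06) = 0.524.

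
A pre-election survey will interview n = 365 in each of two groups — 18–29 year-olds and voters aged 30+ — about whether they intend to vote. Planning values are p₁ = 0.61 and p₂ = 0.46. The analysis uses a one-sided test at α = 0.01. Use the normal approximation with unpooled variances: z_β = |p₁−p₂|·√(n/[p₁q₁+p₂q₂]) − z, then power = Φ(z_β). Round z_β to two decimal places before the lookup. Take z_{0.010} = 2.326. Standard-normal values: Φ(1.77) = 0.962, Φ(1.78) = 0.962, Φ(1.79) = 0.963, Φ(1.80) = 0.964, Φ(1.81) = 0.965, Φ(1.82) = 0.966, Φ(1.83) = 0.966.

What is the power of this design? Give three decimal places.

z_β = |p₁−p₂|·√(n/[p₁q₁+p₂q₂]) − z_α
    = 0.15 · √(365/0.4863) − 2.326
    = 0.15 · 27.3965 − 2.326
    = 4.1095 − 2.326 = 1.7835 → 1.78
Power = Φ(1.78) = 0.962.

Power ≈ 0.962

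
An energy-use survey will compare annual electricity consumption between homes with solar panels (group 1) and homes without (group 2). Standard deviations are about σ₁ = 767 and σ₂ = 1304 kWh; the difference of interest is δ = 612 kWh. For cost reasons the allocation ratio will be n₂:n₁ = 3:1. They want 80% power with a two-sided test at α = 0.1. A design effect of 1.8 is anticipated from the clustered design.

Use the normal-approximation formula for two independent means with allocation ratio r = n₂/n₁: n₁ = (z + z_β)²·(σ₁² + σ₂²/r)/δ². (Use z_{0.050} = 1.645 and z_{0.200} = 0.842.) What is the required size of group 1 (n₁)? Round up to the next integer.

n₁ = 35

n₁ = (z_{α/2} + z_β)² · (σ₁² + σ₂²/r) / δ²
   = (1.645 + 0.842)² · (767² + 1304²/3) / 612²
   = 6.1852 · (588289 + 566805.3) / 374544
   = 6.1852 · 1155094.3 / 374544
   = 19.08
Design effect: 1.8 × 19.08 = 34.34.
Round up → n₁ = 35; n₂ = r·n₁ = 3 × 35 = 105.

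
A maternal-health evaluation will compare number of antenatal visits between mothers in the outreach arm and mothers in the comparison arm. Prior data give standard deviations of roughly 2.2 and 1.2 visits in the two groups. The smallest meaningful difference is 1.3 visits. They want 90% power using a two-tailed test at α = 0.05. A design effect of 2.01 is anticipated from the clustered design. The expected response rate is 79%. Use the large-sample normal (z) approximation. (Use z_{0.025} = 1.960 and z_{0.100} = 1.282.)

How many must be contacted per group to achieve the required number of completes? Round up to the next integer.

n = (z_{α/2} + z_β)² · (σ₁² + σ₂²) / δ²
  = (1.960 + 1.282)² · (2.2² + 1.2² = 6.28) / 1.3²
  = 10.5106 · 6.28 / 1.69
  = 39.06
Design effect: 2.01 × 39.06 = 78.50.
Adjust for 79% response: 78.50 / 0.79 = 99.37.
Round up → n = 100 per group.

n = 100 per group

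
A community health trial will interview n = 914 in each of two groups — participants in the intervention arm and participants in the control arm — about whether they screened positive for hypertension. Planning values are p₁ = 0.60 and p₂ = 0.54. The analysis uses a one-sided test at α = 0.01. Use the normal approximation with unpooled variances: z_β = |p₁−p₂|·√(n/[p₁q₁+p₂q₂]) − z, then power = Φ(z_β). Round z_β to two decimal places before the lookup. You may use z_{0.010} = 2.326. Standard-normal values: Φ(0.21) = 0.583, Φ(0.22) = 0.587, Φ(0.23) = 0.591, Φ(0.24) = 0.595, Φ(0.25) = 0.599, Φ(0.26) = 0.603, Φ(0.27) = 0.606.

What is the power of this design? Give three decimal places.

z_β = |p₁−p₂|·√(n/[p₁q₁+p₂q₂]) − z_α
    = 0.06 · √(914/0.4884) − 2.326
    = 0.06 · 43.2599 − 2.326
    = 2.5956 − 2.326 = 0.2696 → 0.27
Power = Φ(0.27) = 0.606.

Power ≈ 0.606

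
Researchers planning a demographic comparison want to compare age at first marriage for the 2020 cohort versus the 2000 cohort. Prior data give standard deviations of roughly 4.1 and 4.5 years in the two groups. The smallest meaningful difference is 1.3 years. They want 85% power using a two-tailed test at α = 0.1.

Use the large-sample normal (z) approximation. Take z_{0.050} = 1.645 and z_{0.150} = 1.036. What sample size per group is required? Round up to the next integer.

n = 158 per group

n = (z_{α/2} + z_β)² · (σ₁² + σ₂²) / δ²
  = (1.645 + 1.036)² · (4.1² + 4.5² = 37.06) / 1.3²
  = 7.1878 · 37.06 / 1.69
  = 157.62
Round up → n = 158 per group.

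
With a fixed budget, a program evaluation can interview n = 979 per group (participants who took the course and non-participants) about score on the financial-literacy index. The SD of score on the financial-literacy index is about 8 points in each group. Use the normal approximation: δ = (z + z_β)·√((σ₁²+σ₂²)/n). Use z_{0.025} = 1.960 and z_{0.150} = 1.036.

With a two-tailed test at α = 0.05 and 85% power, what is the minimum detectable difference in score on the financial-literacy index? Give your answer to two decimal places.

Minimum detectable difference ≈ 1.08 points

δ = (z_{α/2} + z_β) · √((σ₁²+σ₂²)/n)
  = (1.960 + 1.036) · √(128/979)
  = 2.996 · √0.13075
  = 2.996 · 0.3616
  = 1.0833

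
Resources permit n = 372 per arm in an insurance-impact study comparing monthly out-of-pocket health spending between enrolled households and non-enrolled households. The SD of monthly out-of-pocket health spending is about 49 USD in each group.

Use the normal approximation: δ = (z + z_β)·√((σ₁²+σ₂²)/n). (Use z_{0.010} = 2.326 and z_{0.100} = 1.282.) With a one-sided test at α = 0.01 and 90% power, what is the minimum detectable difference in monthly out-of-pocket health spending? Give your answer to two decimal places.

Minimum detectable difference ≈ 12.96 USD

δ = (z_α + z_β) · √((σ₁²+σ₂²)/n)
  = (2.326 + 1.282) · √(4802/372)
  = 3.608 · √12.9086
  = 3.608 · 3.5929
  = 12.9630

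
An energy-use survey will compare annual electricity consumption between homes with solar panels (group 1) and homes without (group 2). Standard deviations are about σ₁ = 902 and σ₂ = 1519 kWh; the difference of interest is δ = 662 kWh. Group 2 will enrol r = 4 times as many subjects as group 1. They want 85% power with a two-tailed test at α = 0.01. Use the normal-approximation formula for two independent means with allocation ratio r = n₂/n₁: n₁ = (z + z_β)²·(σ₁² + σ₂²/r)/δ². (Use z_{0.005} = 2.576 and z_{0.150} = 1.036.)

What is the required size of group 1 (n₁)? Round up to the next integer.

n₁ = 42

n₁ = (z_{α/2} + z_β)² · (σ₁² + σ₂²/r) / δ²
   = (2.576 + 1.036)² · (902² + 1519²/4) / 662²
   = 13.0465 · (813604 + 576840.2) / 438244
   = 13.0465 · 1390444.2 / 438244
   = 41.39
Round up → n₁ = 42; n₂ = r·n₁ = 4 × 42 = 168.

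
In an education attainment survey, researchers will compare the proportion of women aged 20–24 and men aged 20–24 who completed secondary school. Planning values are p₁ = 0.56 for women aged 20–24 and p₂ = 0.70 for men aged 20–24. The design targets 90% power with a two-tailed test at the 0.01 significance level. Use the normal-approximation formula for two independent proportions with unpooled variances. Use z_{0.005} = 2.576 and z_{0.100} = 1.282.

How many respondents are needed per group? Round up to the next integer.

n = 347 per group

n = (z_{α/2} + z_β)² · [p₁(1−p₁) + p₂(1−p₂)] / (p₁ − p₂)²
  = (2.576 + 1.282)² · (0.56·0.44 + 0.70·0.30) / (-0.14)²
  = (3.858)² · (0.2464 + 0.2100) / 0.0196
  = 14.8842 · 0.4564 / 0.0196
  = 346.59
Round up → n = 347 per group.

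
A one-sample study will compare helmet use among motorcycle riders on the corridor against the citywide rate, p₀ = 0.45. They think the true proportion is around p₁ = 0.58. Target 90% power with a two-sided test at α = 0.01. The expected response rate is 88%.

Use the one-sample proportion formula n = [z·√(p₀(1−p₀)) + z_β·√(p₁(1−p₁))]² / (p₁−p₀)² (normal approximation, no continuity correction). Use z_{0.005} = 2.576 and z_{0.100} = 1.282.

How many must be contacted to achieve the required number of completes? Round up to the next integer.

n = [z_{α/2}·√(p₀q₀) + z_β·√(p₁q₁)]² / (p₁ − p₀)²
  = [2.576·√(0.45·0.55) + 1.282·√(0.58·0.42)]² / (0.13)²
  = [2.576·0.4975 + 1.282·0.4936]² / 0.0169
  = [1.9143]² / 0.0169
  = 216.83
Adjust for 88% response: 216.83 / 0.88 = 246.40.
Round up → n = 247.

n = 247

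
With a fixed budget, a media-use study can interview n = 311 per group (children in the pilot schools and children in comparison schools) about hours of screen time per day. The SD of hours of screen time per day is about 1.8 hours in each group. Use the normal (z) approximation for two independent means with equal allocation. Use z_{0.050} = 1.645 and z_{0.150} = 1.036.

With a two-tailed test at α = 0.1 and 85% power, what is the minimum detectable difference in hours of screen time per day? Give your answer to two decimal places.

Minimum detectable difference ≈ 0.39 hours

δ = (z_{α/2} + z_β) · √((σ₁²+σ₂²)/n)
  = (1.645 + 1.036) · √(6.48/311)
  = 2.681 · √0.02084
  = 2.681 · 0.1443
  = 0.3870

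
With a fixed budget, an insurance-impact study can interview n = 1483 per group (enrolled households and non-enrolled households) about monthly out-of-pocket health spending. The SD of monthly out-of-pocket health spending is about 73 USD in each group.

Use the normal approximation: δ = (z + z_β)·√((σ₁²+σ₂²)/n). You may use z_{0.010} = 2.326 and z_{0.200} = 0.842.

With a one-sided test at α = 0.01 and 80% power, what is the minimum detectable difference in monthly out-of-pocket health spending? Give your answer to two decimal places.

Minimum detectable difference ≈ 8.49 USD

δ = (z_α + z_β) · √((σ₁²+σ₂²)/n)
  = (2.326 + 0.842) · √(10658/1483)
  = 3.168 · √7.1868
  = 3.168 · 2.6808
  = 8.4928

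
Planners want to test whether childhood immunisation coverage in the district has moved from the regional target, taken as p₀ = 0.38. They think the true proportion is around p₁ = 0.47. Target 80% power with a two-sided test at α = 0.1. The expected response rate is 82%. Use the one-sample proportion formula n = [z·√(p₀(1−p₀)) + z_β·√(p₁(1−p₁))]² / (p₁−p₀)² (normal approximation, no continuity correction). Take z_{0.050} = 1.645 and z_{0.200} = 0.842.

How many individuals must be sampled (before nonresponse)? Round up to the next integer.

n = [z_{α/2}·√(p₀q₀) + z_β·√(p₁q₁)]² / (p₁ − p₀)²
  = [1.645·√(0.38·0.62) + 0.842·√(0.47·0.53)]² / (0.09)²
  = [1.645·0.4854 + 0.842·0.4991]² / 0.0081
  = [1.2187]² / 0.0081
  = 183.36
Adjust for 82% response: 183.36 / 0.82 = 223.61.
Round up → n = 224.

n = 224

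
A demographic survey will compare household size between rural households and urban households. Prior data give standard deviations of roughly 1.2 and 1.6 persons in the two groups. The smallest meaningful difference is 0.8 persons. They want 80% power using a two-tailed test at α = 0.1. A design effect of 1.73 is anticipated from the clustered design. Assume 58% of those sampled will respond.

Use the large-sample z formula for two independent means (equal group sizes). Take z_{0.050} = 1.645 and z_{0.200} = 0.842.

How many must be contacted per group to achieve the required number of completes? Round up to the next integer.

n = 116 per group

n = (z_{α/2} + z_β)² · (σ₁² + σ₂²) / δ²
  = (1.645 + 0.842)² · (1.2² + 1.6² = 4) / 0.8²
  = 6.1852 · 4 / 0.64
  = 38.66
Design effect: 1.73 × 38.66 = 66.88.
Adjust for 58% response: 66.88 / 0.58 = 115.31.
Round up → n = 116 per group.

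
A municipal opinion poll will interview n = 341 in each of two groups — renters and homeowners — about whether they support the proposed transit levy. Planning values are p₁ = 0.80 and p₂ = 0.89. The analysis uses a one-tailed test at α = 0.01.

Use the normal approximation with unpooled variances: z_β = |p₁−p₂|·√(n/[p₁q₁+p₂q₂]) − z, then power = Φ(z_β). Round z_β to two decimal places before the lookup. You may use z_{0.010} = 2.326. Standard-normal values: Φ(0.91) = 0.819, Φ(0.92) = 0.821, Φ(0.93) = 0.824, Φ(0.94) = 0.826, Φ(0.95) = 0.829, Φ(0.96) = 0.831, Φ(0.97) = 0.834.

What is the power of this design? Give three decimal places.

Power ≈ 0.829

z_β = |p₁−p₂|·√(n/[p₁q₁+p₂q₂]) − z_α
    = 0.09 · √(341/0.2579) − 2.326
    = 0.09 · 36.3623 − 2.326
    = 3.2726 − 2.326 = 0.9466 → 0.95
Power = Φ(0.95) = 0.829.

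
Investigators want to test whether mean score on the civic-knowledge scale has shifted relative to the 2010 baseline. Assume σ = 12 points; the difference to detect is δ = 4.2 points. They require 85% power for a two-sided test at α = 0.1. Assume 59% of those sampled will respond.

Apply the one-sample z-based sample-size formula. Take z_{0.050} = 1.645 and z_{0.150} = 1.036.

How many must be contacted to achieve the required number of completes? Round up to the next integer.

n = 100

n = (z_{α/2} + z_β)² · σ² / δ²
  = (1.645 + 1.036)² · 12² / 4.2²
  = 7.1878 · 144 / 17.64
  = 58.68
Adjust for 59% response: 58.68 / 0.59 = 99.45.
Round up → n = 100.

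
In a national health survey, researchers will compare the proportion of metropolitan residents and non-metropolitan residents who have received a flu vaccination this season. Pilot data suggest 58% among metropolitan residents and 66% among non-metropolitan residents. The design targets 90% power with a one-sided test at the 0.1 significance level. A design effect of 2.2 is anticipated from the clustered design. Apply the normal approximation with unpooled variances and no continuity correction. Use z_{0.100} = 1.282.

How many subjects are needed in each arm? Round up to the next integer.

n = 1058 per group

n = (z_α + z_β)² · [p₁(1−p₁) + p₂(1−p₂)] / (p₁ − p₂)²
  = (1.282 + 1.282)² · (0.58·0.42 + 0.66·0.34) / (-0.08)²
  = (2.564)² · (0.2436 + 0.2244) / 0.0064
  = 6.5741 · 0.4680 / 0.0064
  = 480.73
Design effect: 2.2 × 480.73 = 1057.61.
Round up → n = 1058 per group.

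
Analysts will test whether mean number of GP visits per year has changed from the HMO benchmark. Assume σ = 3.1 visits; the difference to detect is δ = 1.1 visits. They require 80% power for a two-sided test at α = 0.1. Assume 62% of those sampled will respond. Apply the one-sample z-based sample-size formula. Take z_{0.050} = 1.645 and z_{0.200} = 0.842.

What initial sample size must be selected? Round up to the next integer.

n = 80

n = (z_{α/2} + z_β)² · σ² / δ²
  = (1.645 + 0.842)² · 3.1² / 1.1²
  = 6.1852 · 9.61 / 1.21
  = 49.12
Adjust for 62% response: 49.12 / 0.62 = 79.23.
Round up → n = 80.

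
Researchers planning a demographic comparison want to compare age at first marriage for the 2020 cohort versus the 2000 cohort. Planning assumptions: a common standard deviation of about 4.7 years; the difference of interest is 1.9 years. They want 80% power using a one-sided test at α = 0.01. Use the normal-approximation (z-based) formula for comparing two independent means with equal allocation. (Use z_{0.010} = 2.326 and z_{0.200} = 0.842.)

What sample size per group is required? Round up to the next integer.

n = 123 per group

n = (z_α + z_β)² · (σ₁² + σ₂²) / δ²
  = (2.326 + 0.842)² · (2·4.7² = 44.18) / 1.9²
  = 10.0362 · 44.18 / 3.61
  = 122.83
Round up → n = 123 per group.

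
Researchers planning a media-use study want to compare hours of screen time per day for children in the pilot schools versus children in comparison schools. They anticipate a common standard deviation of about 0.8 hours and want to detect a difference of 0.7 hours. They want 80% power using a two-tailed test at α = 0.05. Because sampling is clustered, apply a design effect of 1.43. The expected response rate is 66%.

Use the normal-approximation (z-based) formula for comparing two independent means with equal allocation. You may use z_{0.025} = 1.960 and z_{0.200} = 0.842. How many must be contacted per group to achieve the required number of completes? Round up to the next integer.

n = 45 per group

n = (z_{α/2} + z_β)² · (σ₁² + σ₂²) / δ²
  = (1.960 + 0.842)² · (2·0.8² = 1.28) / 0.7²
  = 7.8512 · 1.28 / 0.49
  = 20.51
Design effect: 1.43 × 20.51 = 29.33.
Adjust for 66% response: 29.33 / 0.66 = 44.44.
Round up → n = 45 per group.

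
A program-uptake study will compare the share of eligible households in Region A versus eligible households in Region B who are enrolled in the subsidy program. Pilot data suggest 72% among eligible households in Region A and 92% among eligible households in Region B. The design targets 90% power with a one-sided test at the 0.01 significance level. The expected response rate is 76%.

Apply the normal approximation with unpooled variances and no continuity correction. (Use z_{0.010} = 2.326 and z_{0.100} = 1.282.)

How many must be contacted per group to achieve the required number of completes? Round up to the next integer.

n = 118 per group

n = (z_α + z_β)² · [p₁(1−p₁) + p₂(1−p₂)] / (p₁ − p₂)²
  = (2.326 + 1.282)² · (0.72·0.28 + 0.92·0.08) / (-0.20)²
  = (3.608)² · (0.2016 + 0.0736) / 0.0400
  = 13.0177 · 0.2752 / 0.0400
  = 89.56
Adjust for 76% response: 89.56 / 0.76 = 117.84.
Round up → n = 118 per group.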